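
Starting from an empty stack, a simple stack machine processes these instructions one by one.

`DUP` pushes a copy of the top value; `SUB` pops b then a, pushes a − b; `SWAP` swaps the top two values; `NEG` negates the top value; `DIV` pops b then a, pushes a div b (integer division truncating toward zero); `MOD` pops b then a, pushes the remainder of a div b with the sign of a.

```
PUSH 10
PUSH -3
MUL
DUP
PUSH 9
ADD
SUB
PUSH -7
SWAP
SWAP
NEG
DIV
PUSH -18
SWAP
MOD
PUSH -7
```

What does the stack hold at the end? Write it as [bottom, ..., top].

PUSH 10   [10]
PUSH -3   [10, -3]
MUL       [-30]
DUP       [-30, -30]
PUSH 9    [-30, -30, 9]
ADD       [-30, -21]
SUB       [-9]
PUSH -7   [-9, -7]
SWAP      [-7, -9]
SWAP      [-9, -7]
NEG       [-9, 7]
DIV       [-1]
PUSH -18  [-1, -18]
SWAP      [-18, -1]
MOD       [0]
PUSH -7   [0, -7]

[0, -7]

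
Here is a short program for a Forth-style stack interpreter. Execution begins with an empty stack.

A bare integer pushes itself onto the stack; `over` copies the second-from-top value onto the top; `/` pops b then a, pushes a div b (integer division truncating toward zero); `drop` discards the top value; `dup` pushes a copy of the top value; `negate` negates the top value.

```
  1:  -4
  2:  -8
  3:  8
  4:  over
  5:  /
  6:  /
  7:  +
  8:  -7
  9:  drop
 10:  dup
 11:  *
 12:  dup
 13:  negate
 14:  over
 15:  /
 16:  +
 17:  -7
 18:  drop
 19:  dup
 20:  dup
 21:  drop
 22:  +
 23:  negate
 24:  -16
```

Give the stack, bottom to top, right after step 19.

-4      [-4]
-8      [-4, -8]
8       [-4, -8, 8]
over    [-4, -8, 8, -8]
/       [-4, -8, -1]
/       [-4, 8]
+       [4]
-7      [4, -7]
drop    [4]
dup     [4, 4]
*       [16]
dup     [16, 16]
negate  [16, -16]
over    [16, -16, 16]
/       [16, -1]
+       [15]
-7      [15, -7]
drop    [15]
dup     [15, 15]

[15, 15]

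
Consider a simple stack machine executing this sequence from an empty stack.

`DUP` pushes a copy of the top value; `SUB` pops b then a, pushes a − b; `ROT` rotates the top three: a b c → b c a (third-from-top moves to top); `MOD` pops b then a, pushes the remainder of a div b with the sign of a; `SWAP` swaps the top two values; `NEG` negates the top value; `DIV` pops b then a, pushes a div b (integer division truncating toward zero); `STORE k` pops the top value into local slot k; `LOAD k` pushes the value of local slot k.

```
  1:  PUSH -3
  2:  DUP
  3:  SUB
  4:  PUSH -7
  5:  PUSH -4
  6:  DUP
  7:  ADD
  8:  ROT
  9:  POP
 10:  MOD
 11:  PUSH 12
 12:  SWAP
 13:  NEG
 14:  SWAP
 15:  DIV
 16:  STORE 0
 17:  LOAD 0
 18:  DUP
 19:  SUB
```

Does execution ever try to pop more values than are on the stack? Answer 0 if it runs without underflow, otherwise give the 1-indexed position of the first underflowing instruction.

0

PUSH -3 → [-3]
DUP     → [-3, -3]
SUB     → [0]
PUSH -7 → [0, -7]
PUSH -4 → [0, -7, -4]
DUP     → [0, -7, -4, -4]
ADD     → [0, -7, -8]
ROT     → [-7, -8, 0]
POP     → [-7, -8]
MOD     → [-7]
PUSH 12 → [-7, 12]
SWAP    → [12, -7]
NEG     → [12, 7]
SWAP    → [7, 12]
DIV     → [0]
STORE 0 → []
LOAD 0  → [0]
DUP     → [0, 0]
SUB     → [0]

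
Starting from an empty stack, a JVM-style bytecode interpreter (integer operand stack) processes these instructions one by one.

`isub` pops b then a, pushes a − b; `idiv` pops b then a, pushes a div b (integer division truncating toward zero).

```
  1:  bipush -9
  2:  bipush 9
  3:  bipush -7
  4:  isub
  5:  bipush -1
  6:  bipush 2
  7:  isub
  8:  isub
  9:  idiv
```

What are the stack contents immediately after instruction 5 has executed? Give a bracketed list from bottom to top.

bipush -9  -9
bipush 9   -9 9
bipush -7  -9 9 -7
isub       -9 16
bipush -1  -9 16 -1

[-9, 16, -1]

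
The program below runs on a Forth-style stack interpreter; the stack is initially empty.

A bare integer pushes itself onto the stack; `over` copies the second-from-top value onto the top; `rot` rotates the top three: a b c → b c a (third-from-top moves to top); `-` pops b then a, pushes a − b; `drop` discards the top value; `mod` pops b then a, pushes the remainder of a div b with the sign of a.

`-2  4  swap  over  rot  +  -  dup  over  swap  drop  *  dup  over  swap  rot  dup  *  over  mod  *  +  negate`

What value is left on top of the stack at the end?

-2     -> -2
4      -> -2 4
swap   -> 4 -2
over   -> 4 -2 4
rot    -> -2 4 4
+      -> -2 8
-      -> -10
dup    -> -10 -10
over   -> -10 -10 -10
swap   -> -10 -10 -10
drop   -> -10 -10
*      -> 100
dup    -> 100 100
over   -> 100 100 100
swap   -> 100 100 100
rot    -> 100 100 100
dup    -> 100 100 100 100
*      -> 100 100 10000
over   -> 100 100 10000 100
mod    -> 100 100 0
*      -> 100 0
+      -> 100
negate -> -100

-100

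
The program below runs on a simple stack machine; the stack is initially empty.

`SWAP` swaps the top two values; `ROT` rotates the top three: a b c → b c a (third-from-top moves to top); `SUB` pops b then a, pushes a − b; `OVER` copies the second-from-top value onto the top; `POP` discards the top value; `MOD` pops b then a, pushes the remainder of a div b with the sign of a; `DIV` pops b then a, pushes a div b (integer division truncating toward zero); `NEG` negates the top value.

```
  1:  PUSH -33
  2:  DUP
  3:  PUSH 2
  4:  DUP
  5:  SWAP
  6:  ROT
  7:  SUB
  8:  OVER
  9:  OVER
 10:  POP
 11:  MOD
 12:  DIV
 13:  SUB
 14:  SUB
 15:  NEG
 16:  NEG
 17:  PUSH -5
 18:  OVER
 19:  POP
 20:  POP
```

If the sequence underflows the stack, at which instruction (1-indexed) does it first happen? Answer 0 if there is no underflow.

PUSH -33  -33
DUP       -33 -33
PUSH 2    -33 -33 2
DUP       -33 -33 2 2
SWAP      -33 -33 2 2
ROT       -33 2 2 -33
SUB       -33 2 35
OVER      -33 2 35 2
OVER      -33 2 35 2 35
POP       -33 2 35 2
MOD       -33 2 1
DIV       -33 2
SUB       -35
SUB  — needs 2 operands, stack has 1 → underflow

14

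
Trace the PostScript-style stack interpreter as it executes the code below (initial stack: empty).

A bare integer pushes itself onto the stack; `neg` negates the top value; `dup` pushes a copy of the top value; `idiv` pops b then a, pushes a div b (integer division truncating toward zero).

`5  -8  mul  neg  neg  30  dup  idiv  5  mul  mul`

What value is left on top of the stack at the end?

5    → [5]
-8   → [5, -8]
mul  → [-40]
neg  → [40]
neg  → [-40]
30   → [-40, 30]
dup  → [-40, 30, 30]
idiv → [-40, 1]
5    → [-40, 1, 5]
mul  → [-40, 5]
mul  → [-200]

-200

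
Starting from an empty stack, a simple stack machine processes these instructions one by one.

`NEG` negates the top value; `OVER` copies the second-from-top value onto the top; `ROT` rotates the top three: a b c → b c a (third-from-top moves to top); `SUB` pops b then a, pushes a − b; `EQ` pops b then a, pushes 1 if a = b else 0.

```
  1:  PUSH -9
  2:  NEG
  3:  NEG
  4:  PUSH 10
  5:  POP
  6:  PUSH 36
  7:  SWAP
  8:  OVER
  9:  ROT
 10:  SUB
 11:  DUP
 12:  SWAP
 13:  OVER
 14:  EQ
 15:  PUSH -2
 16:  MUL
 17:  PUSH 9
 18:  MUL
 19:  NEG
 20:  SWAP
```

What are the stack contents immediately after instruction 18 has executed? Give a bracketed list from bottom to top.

[-9, 0, -18]

PUSH -9  [-9]
NEG      [9]
NEG      [-9]
PUSH 10  [-9, 10]
POP      [-9]
PUSH 36  [-9, 36]
SWAP     [36, -9]
OVER     [36, -9, 36]
ROT      [-9, 36, 36]
SUB      [-9, 0]
DUP      [-9, 0, 0]
SWAP     [-9, 0, 0]
OVER     [-9, 0, 0, 0]
EQ       [-9, 0, 1]
PUSH -2  [-9, 0, 1, -2]
MUL      [-9, 0, -2]
PUSH 9   [-9, 0, -2, 9]
MUL      [-9, 0, -18]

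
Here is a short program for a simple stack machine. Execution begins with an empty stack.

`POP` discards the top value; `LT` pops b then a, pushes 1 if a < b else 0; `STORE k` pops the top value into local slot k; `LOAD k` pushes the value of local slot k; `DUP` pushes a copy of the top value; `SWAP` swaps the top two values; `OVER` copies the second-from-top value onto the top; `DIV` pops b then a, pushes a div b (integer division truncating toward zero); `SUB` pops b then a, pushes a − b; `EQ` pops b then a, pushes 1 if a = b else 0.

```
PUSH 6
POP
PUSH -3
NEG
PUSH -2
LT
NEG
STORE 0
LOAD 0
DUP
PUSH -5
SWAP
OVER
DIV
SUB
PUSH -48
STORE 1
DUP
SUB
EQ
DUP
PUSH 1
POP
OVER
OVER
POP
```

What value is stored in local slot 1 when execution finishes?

PUSH 6    [6]
POP       []
PUSH -3   [-3]
NEG       [3]
PUSH -2   [3, -2]
LT        [0]
NEG       [0]
STORE 0   []
LOAD 0    [0]
DUP       [0, 0]
PUSH -5   [0, 0, -5]
SWAP      [0, -5, 0]
OVER      [0, -5, 0, -5]
DIV       [0, -5, 0]
SUB       [0, -5]
PUSH -48  [0, -5, -48]
STORE 1   [0, -5]
DUP       [0, -5, -5]
SUB       [0, 0]
EQ        [1]
DUP       [1, 1]
PUSH 1    [1, 1, 1]
POP       [1, 1]
OVER      [1, 1, 1]
OVER      [1, 1, 1, 1]
POP       [1, 1, 1]

-48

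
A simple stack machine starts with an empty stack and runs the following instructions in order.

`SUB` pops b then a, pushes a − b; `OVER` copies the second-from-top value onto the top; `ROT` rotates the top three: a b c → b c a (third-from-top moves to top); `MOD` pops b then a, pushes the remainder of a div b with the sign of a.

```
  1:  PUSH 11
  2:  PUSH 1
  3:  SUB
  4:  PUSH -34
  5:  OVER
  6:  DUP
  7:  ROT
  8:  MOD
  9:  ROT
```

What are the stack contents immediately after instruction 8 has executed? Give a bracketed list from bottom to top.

[10, 10, 10]

PUSH 11  : 11
PUSH 1   : 11 1
SUB      : 10
PUSH -34 : 10 -34
OVER     : 10 -34 10
DUP      : 10 -34 10 10
ROT      : 10 10 10 -34
MOD      : 10 10 10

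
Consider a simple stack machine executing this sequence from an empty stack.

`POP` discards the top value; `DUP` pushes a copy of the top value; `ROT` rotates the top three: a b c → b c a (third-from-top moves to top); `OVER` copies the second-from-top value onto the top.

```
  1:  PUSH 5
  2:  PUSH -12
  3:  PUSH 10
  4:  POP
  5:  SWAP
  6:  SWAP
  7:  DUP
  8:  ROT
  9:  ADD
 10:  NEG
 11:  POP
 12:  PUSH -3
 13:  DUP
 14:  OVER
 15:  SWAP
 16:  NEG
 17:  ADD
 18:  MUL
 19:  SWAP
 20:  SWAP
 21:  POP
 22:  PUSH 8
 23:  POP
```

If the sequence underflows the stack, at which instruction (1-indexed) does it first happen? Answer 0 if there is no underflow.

0

PUSH 5    5
PUSH -12  5 -12
PUSH 10   5 -12 10
POP       5 -12
SWAP      -12 5
SWAP      5 -12
DUP       5 -12 -12
ROT       -12 -12 5
ADD       -12 -7
NEG       -12 7
POP       -12
PUSH -3   -12 -3
DUP       -12 -3 -3
OVER      -12 -3 -3 -3
SWAP      -12 -3 -3 -3
NEG       -12 -3 -3 3
ADD       -12 -3 0
MUL       -12 0
SWAP      0 -12
SWAP      -12 0
POP       -12
PUSH 8    -12 8
POP       -12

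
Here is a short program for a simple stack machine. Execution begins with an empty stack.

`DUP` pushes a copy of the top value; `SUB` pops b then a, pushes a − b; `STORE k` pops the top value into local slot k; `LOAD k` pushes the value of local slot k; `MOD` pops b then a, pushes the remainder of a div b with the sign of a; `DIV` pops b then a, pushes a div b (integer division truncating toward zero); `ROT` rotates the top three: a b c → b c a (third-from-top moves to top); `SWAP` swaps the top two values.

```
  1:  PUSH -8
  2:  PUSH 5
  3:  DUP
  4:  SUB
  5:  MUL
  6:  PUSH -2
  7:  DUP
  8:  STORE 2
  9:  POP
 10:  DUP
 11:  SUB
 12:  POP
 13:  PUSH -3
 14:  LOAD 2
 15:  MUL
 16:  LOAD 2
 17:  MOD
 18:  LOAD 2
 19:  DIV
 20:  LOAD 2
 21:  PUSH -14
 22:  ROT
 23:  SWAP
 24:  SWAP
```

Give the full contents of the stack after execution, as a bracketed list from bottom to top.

PUSH -8   [-8]
PUSH 5    [-8, 5]
DUP       [-8, 5, 5]
SUB       [-8, 0]
MUL       [0]
PUSH -2   [0, -2]
DUP       [0, -2, -2]
STORE 2   [0, -2]
POP       [0]
DUP       [0, 0]
SUB       [0]
POP       []
PUSH -3   [-3]
LOAD 2    [-3, -2]
MUL       [6]
LOAD 2    [6, -2]
MOD       [0]
LOAD 2    [0, -2]
DIV       [0]
LOAD 2    [0, -2]
PUSH -14  [0, -2, -14]
ROT       [-2, -14, 0]
SWAP      [-2, 0, -14]
SWAP      [-2, -14, 0]

[-2, -14, 0]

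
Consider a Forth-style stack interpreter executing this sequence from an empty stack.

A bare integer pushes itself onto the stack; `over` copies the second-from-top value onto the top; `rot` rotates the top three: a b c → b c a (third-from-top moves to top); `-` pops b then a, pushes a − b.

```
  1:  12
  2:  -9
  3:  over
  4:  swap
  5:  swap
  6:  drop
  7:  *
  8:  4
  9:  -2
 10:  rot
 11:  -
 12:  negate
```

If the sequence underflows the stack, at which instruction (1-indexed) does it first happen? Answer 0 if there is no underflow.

12      [12]
-9      [12, -9]
over    [12, -9, 12]
swap    [12, 12, -9]
swap    [12, -9, 12]
drop    [12, -9]
*       [-108]
4       [-108, 4]
-2      [-108, 4, -2]
rot     [4, -2, -108]
-       [4, 106]
negate  [4, -106]

0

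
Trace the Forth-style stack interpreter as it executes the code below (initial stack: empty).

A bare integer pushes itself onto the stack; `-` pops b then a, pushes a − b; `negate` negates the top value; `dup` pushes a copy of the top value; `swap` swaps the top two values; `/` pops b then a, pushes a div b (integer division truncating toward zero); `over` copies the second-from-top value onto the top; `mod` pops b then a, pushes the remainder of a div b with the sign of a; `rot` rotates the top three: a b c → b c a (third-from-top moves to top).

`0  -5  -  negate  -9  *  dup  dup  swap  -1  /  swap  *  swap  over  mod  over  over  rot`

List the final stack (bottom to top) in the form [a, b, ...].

[-2025, -2025, 45, 45]

0      : 0
-5     : 0 -5
-      : 5
negate : -5
-9     : -5 -9
*      : 45
dup    : 45 45
dup    : 45 45 45
swap   : 45 45 45
-1     : 45 45 45 -1
/      : 45 45 -45
swap   : 45 -45 45
*      : 45 -2025
swap   : -2025 45
over   : -2025 45 -2025
mod    : -2025 45
over   : -2025 45 -2025
over   : -2025 45 -2025 45
rot    : -2025 -2025 45 45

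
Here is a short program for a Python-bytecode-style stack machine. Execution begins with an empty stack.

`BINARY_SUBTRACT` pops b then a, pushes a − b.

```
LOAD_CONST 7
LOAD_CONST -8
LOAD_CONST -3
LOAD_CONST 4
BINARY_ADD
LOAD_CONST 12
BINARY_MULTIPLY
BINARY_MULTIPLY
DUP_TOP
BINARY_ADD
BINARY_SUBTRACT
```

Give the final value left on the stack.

199

LOAD_CONST 7    → 7
LOAD_CONST -8   → 7 -8
LOAD_CONST -3   → 7 -8 -3
LOAD_CONST 4    → 7 -8 -3 4
BINARY_ADD      → 7 -8 1
LOAD_CONST 12   → 7 -8 1 12
BINARY_MULTIPLY → 7 -8 12
BINARY_MULTIPLY → 7 -96
DUP_TOP         → 7 -96 -96
BINARY_ADD      → 7 -192
BINARY_SUBTRACT → 199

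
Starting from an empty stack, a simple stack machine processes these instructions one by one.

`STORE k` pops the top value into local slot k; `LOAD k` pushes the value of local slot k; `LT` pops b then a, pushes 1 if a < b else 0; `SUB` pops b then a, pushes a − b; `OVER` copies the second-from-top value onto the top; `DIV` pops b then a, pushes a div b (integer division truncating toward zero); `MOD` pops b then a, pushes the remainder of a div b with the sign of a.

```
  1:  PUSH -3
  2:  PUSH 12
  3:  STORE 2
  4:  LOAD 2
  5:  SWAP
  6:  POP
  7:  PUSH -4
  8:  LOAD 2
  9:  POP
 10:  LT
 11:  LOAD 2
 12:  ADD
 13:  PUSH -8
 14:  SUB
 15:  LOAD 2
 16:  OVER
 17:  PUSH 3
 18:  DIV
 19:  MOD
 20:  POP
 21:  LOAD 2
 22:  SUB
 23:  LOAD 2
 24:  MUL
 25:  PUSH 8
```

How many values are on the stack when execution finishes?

PUSH -3  [-3]
PUSH 12  [-3, 12]
STORE 2  [-3]
LOAD 2   [-3, 12]
SWAP     [12, -3]
POP      [12]
PUSH -4  [12, -4]
LOAD 2   [12, -4, 12]
POP      [12, -4]
LT       [0]
LOAD 2   [0, 12]
ADD      [12]
PUSH -8  [12, -8]
SUB      [20]
LOAD 2   [20, 12]
OVER     [20, 12, 20]
PUSH 3   [20, 12, 20, 3]
DIV      [20, 12, 6]
MOD      [20, 0]
POP      [20]
LOAD 2   [20, 12]
SUB      [8]
LOAD 2   [8, 12]
MUL      [96]
PUSH 8   [96, 8]

2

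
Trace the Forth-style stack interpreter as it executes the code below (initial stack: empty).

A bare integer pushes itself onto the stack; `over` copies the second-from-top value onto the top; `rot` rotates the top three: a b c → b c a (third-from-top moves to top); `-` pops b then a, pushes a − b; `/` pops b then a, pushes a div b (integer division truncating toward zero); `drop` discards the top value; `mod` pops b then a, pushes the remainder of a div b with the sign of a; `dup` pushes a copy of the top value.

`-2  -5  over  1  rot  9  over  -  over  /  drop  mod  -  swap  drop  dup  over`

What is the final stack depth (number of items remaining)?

3

-2   → [-2]
-5   → [-2, -5]
over → [-2, -5, -2]
1    → [-2, -5, -2, 1]
rot  → [-2, -2, 1, -5]
9    → [-2, -2, 1, -5, 9]
over → [-2, -2, 1, -5, 9, -5]
-    → [-2, -2, 1, -5, 14]
over → [-2, -2, 1, -5, 14, -5]
/    → [-2, -2, 1, -5, -2]
drop → [-2, -2, 1, -5]
mod  → [-2, -2, 1]
-    → [-2, -3]
swap → [-3, -2]
drop → [-3]
dup  → [-3, -3]
over → [-3, -3, -3]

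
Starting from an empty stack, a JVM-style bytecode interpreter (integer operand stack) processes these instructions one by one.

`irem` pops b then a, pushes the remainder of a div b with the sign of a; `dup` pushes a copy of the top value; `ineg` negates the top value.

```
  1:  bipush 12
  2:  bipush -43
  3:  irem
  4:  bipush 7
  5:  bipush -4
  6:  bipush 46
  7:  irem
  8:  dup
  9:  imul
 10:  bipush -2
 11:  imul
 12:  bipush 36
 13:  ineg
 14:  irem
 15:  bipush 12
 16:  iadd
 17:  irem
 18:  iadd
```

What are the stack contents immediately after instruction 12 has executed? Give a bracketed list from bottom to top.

[12, 7, -32, 36]

bipush 12  -> 12
bipush -43 -> 12 -43
irem       -> 12
bipush 7   -> 12 7
bipush -4  -> 12 7 -4
bipush 46  -> 12 7 -4 46
irem       -> 12 7 -4
dup        -> 12 7 -4 -4
imul       -> 12 7 16
bipush -2  -> 12 7 16 -2
imul       -> 12 7 -32
bipush 36  -> 12 7 -32 36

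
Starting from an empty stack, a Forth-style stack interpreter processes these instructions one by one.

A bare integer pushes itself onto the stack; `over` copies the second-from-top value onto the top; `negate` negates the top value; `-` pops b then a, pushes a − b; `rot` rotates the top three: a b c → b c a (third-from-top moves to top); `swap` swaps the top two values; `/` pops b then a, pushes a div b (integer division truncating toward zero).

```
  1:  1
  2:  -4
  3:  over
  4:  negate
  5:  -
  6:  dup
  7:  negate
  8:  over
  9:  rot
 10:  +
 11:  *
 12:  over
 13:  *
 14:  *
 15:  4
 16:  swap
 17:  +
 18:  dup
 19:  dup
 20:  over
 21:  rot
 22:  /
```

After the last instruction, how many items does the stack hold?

1      : [1]
-4     : [1, -4]
over   : [1, -4, 1]
negate : [1, -4, -1]
-      : [1, -3]
dup    : [1, -3, -3]
negate : [1, -3, 3]
over   : [1, -3, 3, -3]
rot    : [1, 3, -3, -3]
+      : [1, 3, -6]
*      : [1, -18]
over   : [1, -18, 1]
*      : [1, -18]
*      : [-18]
4      : [-18, 4]
swap   : [4, -18]
+      : [-14]
dup    : [-14, -14]
dup    : [-14, -14, -14]
over   : [-14, -14, -14, -14]
rot    : [-14, -14, -14, -14]
/      : [-14, -14, 1]

3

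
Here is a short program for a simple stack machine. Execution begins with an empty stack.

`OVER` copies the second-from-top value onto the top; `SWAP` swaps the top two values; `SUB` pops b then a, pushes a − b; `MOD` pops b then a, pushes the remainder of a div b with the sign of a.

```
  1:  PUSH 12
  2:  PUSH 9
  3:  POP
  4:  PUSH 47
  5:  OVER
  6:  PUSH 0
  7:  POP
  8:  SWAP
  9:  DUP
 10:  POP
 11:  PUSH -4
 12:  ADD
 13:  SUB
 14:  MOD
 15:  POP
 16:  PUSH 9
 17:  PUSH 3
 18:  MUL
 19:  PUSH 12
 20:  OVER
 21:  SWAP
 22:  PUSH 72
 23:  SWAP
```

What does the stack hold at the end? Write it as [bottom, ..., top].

PUSH 12 → 12
PUSH 9  → 12 9
POP     → 12
PUSH 47 → 12 47
OVER    → 12 47 12
PUSH 0  → 12 47 12 0
POP     → 12 47 12
SWAP    → 12 12 47
DUP     → 12 12 47 47
POP     → 12 12 47
PUSH -4 → 12 12 47 -4
ADD     → 12 12 43
SUB     → 12 -31
MOD     → 12
POP     → (empty)
PUSH 9  → 9
PUSH 3  → 9 3
MUL     → 27
PUSH 12 → 27 12
OVER    → 27 12 27
SWAP    → 27 27 12
PUSH 72 → 27 27 12 72
SWAP    → 27 27 72 12

[27, 27, 72, 12]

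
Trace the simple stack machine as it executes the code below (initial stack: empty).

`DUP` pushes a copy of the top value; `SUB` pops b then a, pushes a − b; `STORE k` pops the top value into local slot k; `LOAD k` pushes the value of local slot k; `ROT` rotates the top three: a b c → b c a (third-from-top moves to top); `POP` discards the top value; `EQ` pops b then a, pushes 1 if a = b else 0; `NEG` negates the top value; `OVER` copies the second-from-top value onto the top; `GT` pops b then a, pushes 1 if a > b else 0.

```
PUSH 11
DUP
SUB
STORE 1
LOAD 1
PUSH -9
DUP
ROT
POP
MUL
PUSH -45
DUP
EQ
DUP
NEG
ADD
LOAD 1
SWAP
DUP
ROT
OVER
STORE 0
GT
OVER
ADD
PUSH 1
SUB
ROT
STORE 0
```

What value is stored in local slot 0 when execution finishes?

PUSH 11   11
DUP       11 11
SUB       0
STORE 1   (empty)
LOAD 1    0
PUSH -9   0 -9
DUP       0 -9 -9
ROT       -9 -9 0
POP       -9 -9
MUL       81
PUSH -45  81 -45
DUP       81 -45 -45
EQ        81 1
DUP       81 1 1
NEG       81 1 -1
ADD       81 0
LOAD 1    81 0 0
SWAP      81 0 0
DUP       81 0 0 0
ROT       81 0 0 0
OVER      81 0 0 0 0
STORE 0   81 0 0 0
GT        81 0 0
OVER      81 0 0 0
ADD       81 0 0
PUSH 1    81 0 0 1
SUB       81 0 -1
ROT       0 -1 81
STORE 0   0 -1

81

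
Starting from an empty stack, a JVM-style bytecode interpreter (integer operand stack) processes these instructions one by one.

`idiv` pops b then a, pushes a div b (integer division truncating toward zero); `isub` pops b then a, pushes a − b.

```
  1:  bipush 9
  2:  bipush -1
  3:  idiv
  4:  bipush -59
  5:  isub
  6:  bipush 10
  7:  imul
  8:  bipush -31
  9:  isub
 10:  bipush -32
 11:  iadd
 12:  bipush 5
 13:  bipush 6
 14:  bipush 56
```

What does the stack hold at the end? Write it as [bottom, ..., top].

bipush 9   → [9]
bipush -1  → [9, -1]
idiv       → [-9]
bipush -59 → [-9, -59]
isub       → [50]
bipush 10  → [50, 10]
imul       → [500]
bipush -31 → [500, -31]
isub       → [531]
bipush -32 → [531, -32]
iadd       → [499]
bipush 5   → [499, 5]
bipush 6   → [499, 5, 6]
bipush 56  → [499, 5, 6, 56]

[499, 5, 6, 56]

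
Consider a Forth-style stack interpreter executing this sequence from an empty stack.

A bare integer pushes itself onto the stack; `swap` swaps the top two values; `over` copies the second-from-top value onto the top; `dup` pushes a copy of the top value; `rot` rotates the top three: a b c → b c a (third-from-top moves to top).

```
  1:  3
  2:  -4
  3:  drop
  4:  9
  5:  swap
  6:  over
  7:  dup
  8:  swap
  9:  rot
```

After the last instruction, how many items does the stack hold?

3     3
-4    3 -4
drop  3
9     3 9
swap  9 3
over  9 3 9
dup   9 3 9 9
swap  9 3 9 9
rot   9 9 9 3

4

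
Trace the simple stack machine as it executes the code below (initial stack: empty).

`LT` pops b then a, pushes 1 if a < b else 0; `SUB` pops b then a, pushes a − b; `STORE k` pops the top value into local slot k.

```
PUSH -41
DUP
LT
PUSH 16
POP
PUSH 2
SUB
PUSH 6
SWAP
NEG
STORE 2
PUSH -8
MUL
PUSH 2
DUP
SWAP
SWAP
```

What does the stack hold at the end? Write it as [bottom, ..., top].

[-48, 2, 2]

PUSH -41  [-41]
DUP       [-41, -41]
LT        [0]
PUSH 16   [0, 16]
POP       [0]
PUSH 2    [0, 2]
SUB       [-2]
PUSH 6    [-2, 6]
SWAP      [6, -2]
NEG       [6, 2]
STORE 2   [6]
PUSH -8   [6, -8]
MUL       [-48]
PUSH 2    [-48, 2]
DUP       [-48, 2, 2]
SWAP      [-48, 2, 2]
SWAP      [-48, 2, 2]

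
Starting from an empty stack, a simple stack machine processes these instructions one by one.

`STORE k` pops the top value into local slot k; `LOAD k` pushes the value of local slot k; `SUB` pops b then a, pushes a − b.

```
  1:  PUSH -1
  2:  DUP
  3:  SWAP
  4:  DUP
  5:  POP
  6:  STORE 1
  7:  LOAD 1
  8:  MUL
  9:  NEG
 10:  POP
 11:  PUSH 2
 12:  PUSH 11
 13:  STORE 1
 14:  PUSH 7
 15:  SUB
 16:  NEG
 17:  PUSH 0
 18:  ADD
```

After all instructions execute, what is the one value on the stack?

5

PUSH -1  [-1]
DUP      [-1, -1]
SWAP     [-1, -1]
DUP      [-1, -1, -1]
POP      [-1, -1]
STORE 1  [-1]
LOAD 1   [-1, -1]
MUL      [1]
NEG      [-1]
POP      []
PUSH 2   [2]
PUSH 11  [2, 11]
STORE 1  [2]
PUSH 7   [2, 7]
SUB      [-5]
NEG      [5]
PUSH 0   [5, 0]
ADD      [5]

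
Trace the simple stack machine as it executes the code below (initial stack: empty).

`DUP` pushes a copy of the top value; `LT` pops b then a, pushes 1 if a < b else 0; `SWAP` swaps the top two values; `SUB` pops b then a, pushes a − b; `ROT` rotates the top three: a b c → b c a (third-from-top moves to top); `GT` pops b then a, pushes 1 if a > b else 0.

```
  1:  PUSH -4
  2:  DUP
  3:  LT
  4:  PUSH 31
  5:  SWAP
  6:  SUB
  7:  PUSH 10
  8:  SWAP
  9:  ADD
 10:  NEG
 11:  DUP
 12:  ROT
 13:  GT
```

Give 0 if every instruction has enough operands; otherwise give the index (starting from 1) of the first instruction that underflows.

12

PUSH -4 : -4
DUP     : -4 -4
LT      : 0
PUSH 31 : 0 31
SWAP    : 31 0
SUB     : 31
PUSH 10 : 31 10
SWAP    : 10 31
ADD     : 41
NEG     : -41
DUP     : -41 -41
ROT  — needs 3 operands, stack has 2 → underflow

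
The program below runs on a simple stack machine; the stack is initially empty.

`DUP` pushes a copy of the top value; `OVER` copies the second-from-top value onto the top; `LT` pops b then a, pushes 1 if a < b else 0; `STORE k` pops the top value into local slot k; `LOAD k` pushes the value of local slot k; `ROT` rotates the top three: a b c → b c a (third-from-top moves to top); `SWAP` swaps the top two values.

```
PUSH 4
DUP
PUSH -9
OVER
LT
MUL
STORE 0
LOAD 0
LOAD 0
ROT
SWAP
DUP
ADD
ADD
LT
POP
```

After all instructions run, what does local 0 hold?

PUSH 4  : 4
DUP     : 4 4
PUSH -9 : 4 4 -9
OVER    : 4 4 -9 4
LT      : 4 4 1
MUL     : 4 4
STORE 0 : 4
LOAD 0  : 4 4
LOAD 0  : 4 4 4
ROT     : 4 4 4
SWAP    : 4 4 4
DUP     : 4 4 4 4
ADD     : 4 4 8
ADD     : 4 12
LT      : 1
POP     : (empty)

4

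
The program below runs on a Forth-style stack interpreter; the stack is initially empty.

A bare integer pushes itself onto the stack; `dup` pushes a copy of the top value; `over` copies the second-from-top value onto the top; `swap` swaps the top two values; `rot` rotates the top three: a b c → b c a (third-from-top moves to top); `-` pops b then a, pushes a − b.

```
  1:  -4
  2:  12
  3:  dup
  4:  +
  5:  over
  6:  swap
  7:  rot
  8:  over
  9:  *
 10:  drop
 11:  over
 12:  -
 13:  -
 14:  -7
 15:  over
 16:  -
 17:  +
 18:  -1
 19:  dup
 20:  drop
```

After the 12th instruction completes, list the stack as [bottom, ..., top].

[-4, 28]

-4   -> [-4]
12   -> [-4, 12]
dup  -> [-4, 12, 12]
+    -> [-4, 24]
over -> [-4, 24, -4]
swap -> [-4, -4, 24]
rot  -> [-4, 24, -4]
over -> [-4, 24, -4, 24]
*    -> [-4, 24, -96]
drop -> [-4, 24]
over -> [-4, 24, -4]
-    -> [-4, 28]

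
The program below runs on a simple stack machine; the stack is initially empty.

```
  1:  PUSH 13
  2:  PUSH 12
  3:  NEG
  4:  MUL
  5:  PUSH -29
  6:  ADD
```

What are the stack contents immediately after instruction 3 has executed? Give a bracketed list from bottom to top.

PUSH 13 : 13
PUSH 12 : 13 12
NEG     : 13 -12

[13, -12]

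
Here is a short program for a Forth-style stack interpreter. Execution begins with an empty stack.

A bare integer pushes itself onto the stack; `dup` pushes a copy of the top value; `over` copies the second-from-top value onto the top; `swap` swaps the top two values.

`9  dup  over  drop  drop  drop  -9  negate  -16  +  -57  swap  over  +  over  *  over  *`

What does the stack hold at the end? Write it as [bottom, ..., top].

[-57, -207936]

9      → 9
dup    → 9 9
over   → 9 9 9
drop   → 9 9
drop   → 9
drop   → (empty)
-9     → -9
negate → 9
-16    → 9 -16
+      → -7
-57    → -7 -57
swap   → -57 -7
over   → -57 -7 -57
+      → -57 -64
over   → -57 -64 -57
*      → -57 3648
over   → -57 3648 -57
*      → -57 -207936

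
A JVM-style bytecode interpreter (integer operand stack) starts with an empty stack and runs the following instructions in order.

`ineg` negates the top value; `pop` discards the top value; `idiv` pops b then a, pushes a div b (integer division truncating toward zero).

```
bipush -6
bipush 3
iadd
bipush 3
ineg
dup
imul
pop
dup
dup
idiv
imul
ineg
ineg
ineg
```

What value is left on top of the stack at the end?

3

bipush -6 : -6
bipush 3  : -6 3
iadd      : -3
bipush 3  : -3 3
ineg      : -3 -3
dup       : -3 -3 -3
imul      : -3 9
pop       : -3
dup       : -3 -3
dup       : -3 -3 -3
idiv      : -3 1
imul      : -3
ineg      : 3
ineg      : -3
ineg      : 3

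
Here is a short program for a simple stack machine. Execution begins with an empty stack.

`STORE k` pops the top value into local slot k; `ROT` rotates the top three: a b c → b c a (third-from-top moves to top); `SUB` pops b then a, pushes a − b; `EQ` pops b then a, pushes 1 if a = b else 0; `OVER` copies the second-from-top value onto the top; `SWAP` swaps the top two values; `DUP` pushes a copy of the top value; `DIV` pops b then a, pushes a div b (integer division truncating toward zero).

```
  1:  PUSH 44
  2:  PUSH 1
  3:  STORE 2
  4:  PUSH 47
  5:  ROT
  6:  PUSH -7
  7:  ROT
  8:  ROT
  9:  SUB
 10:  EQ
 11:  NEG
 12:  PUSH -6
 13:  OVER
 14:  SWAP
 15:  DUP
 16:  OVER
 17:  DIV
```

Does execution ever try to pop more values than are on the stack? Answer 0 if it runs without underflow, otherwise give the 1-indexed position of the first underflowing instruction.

5

PUSH 44 → 44
PUSH 1  → 44 1
STORE 2 → 44
PUSH 47 → 44 47
ROT  — needs 3 operands, stack has 2 → underflow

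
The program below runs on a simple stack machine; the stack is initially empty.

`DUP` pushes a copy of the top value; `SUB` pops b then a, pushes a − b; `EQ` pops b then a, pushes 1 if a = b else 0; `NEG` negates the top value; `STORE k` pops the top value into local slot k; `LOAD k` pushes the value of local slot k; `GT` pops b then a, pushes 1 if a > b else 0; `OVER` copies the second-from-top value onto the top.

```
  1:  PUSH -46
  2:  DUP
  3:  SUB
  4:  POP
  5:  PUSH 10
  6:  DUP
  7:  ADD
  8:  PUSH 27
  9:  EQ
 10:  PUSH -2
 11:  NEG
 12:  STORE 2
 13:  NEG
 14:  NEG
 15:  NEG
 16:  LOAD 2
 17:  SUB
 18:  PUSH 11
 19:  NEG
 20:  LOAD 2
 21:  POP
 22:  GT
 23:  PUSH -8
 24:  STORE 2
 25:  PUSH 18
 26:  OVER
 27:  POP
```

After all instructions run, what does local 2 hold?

PUSH -46  [-46]
DUP       [-46, -46]
SUB       [0]
POP       []
PUSH 10   [10]
DUP       [10, 10]
ADD       [20]
PUSH 27   [20, 27]
EQ        [0]
PUSH -2   [0, -2]
NEG       [0, 2]
STORE 2   [0]
NEG       [0]
NEG       [0]
NEG       [0]
LOAD 2    [0, 2]
SUB       [-2]
PUSH 11   [-2, 11]
NEG       [-2, -11]
LOAD 2    [-2, -11, 2]
POP       [-2, -11]
GT        [1]
PUSH -8   [1, -8]
STORE 2   [1]
PUSH 18   [1, 18]
OVER      [1, 18, 1]
POP       [1, 18]

-8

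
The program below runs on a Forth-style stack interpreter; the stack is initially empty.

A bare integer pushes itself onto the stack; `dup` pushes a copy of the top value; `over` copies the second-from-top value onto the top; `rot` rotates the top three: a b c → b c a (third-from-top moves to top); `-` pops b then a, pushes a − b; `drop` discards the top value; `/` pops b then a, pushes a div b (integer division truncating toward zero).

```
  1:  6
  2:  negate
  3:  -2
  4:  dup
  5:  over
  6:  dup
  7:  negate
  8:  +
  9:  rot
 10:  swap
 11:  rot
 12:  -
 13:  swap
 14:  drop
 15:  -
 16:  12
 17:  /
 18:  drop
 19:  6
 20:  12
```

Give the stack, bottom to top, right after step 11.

6      -> 6
negate -> -6
-2     -> -6 -2
dup    -> -6 -2 -2
over   -> -6 -2 -2 -2
dup    -> -6 -2 -2 -2 -2
negate -> -6 -2 -2 -2 2
+      -> -6 -2 -2 0
rot    -> -6 -2 0 -2
swap   -> -6 -2 -2 0
rot    -> -6 -2 0 -2

[-6, -2, 0, -2]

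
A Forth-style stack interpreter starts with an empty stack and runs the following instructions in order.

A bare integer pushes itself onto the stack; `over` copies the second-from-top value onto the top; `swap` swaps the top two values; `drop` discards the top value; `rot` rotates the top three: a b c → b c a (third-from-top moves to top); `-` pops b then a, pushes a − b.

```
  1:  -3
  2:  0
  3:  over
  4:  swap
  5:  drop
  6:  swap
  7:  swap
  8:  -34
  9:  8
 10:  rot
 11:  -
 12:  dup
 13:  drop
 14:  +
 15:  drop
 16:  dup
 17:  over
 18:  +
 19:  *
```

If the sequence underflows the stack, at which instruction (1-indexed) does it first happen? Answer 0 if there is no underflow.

0

-3   → [-3]
0    → [-3, 0]
over → [-3, 0, -3]
swap → [-3, -3, 0]
drop → [-3, -3]
swap → [-3, -3]
swap → [-3, -3]
-34  → [-3, -3, -34]
8    → [-3, -3, -34, 8]
rot  → [-3, -34, 8, -3]
-    → [-3, -34, 11]
dup  → [-3, -34, 11, 11]
drop → [-3, -34, 11]
+    → [-3, -23]
drop → [-3]
dup  → [-3, -3]
over → [-3, -3, -3]
+    → [-3, -6]
*    → [18]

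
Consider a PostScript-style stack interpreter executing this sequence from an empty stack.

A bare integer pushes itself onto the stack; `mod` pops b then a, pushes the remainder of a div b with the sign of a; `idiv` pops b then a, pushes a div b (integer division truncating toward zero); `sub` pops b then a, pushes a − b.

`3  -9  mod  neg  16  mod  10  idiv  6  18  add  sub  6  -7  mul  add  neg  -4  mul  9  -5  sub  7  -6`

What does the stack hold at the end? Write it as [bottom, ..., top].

[-264, 14, 7, -6]

3     [3]
-9    [3, -9]
mod   [3]
neg   [-3]
16    [-3, 16]
mod   [-3]
10    [-3, 10]
idiv  [0]
6     [0, 6]
18    [0, 6, 18]
add   [0, 24]
sub   [-24]
6     [-24, 6]
-7    [-24, 6, -7]
mul   [-24, -42]
add   [-66]
neg   [66]
-4    [66, -4]
mul   [-264]
9     [-264, 9]
-5    [-264, 9, -5]
sub   [-264, 14]
7     [-264, 14, 7]
-6    [-264, 14, 7, -6]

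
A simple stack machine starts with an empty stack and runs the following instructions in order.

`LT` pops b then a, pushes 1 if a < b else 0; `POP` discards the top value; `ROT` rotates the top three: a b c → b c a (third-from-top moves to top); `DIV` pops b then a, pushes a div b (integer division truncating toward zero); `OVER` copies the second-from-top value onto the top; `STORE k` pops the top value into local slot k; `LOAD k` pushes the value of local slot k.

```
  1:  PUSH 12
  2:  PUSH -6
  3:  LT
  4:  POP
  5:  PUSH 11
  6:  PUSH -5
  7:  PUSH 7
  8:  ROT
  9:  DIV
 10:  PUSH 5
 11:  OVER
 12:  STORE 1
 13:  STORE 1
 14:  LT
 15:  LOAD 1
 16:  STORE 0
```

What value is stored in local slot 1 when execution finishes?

5

PUSH 12 -> 12
PUSH -6 -> 12 -6
LT      -> 0
POP     -> (empty)
PUSH 11 -> 11
PUSH -5 -> 11 -5
PUSH 7  -> 11 -5 7
ROT     -> -5 7 11
DIV     -> -5 0
PUSH 5  -> -5 0 5
OVER    -> -5 0 5 0
STORE 1 -> -5 0 5
STORE 1 -> -5 0
LT      -> 1
LOAD 1  -> 1 5
STORE 0 -> 1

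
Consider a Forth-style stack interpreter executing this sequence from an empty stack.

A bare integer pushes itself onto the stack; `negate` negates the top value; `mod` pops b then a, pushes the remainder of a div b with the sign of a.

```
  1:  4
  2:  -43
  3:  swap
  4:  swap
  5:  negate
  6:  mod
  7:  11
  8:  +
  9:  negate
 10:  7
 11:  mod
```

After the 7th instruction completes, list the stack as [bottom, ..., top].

4       4
-43     4 -43
swap    -43 4
swap    4 -43
negate  4 43
mod     4
11      4 11

[4, 11]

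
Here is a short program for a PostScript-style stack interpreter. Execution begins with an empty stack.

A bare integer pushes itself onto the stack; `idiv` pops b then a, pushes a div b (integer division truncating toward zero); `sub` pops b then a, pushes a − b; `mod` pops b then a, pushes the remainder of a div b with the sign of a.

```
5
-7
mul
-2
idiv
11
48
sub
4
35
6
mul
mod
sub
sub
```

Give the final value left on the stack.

58

5    → [5]
-7   → [5, -7]
mul  → [-35]
-2   → [-35, -2]
idiv → [17]
11   → [17, 11]
48   → [17, 11, 48]
sub  → [17, -37]
4    → [17, -37, 4]
35   → [17, -37, 4, 35]
6    → [17, -37, 4, 35, 6]
mul  → [17, -37, 4, 210]
mod  → [17, -37, 4]
sub  → [17, -41]
sub  → [58]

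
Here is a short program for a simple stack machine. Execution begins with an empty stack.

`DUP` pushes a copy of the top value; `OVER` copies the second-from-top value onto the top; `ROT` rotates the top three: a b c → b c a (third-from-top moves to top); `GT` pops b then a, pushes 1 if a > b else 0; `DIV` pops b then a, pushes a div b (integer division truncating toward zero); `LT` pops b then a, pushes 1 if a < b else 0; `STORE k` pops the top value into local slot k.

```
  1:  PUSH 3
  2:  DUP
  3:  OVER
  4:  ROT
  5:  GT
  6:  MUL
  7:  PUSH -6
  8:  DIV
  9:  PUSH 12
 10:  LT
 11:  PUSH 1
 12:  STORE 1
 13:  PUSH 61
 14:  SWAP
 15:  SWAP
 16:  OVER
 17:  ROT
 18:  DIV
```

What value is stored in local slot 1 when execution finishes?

1

PUSH 3  : 3
DUP     : 3 3
OVER    : 3 3 3
ROT     : 3 3 3
GT      : 3 0
MUL     : 0
PUSH -6 : 0 -6
DIV     : 0
PUSH 12 : 0 12
LT      : 1
PUSH 1  : 1 1
STORE 1 : 1
PUSH 61 : 1 61
SWAP    : 61 1
SWAP    : 1 61
OVER    : 1 61 1
ROT     : 61 1 1
DIV     : 61 1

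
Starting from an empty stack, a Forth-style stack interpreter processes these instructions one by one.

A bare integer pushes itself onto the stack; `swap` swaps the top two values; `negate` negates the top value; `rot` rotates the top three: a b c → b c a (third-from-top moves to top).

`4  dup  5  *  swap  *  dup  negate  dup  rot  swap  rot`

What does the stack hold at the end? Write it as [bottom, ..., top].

4      → [4]
dup    → [4, 4]
5      → [4, 4, 5]
*      → [4, 20]
swap   → [20, 4]
*      → [80]
dup    → [80, 80]
negate → [80, -80]
dup    → [80, -80, -80]
rot    → [-80, -80, 80]
swap   → [-80, 80, -80]
rot    → [80, -80, -80]

[80, -80, -80]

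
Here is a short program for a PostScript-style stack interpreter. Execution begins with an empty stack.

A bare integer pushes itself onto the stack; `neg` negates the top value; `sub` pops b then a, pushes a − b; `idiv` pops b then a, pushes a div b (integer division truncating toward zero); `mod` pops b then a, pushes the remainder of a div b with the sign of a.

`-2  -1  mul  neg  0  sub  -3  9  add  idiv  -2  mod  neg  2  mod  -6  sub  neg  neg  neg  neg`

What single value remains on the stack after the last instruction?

6

-2    -2
-1    -2 -1
mul   2
neg   -2
0     -2 0
sub   -2
-3    -2 -3
9     -2 -3 9
add   -2 6
idiv  0
-2    0 -2
mod   0
neg   0
2     0 2
mod   0
-6    0 -6
sub   6
neg   -6
neg   6
neg   -6
neg   6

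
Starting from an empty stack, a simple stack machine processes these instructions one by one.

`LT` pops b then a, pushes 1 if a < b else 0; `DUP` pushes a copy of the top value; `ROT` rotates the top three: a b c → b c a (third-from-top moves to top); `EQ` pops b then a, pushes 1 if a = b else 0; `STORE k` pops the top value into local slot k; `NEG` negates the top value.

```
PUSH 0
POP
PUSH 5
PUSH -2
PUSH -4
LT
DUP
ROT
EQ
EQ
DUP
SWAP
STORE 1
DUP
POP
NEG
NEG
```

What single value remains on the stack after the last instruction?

PUSH 0  : 0
POP     : (empty)
PUSH 5  : 5
PUSH -2 : 5 -2
PUSH -4 : 5 -2 -4
LT      : 5 0
DUP     : 5 0 0
ROT     : 0 0 5
EQ      : 0 0
EQ      : 1
DUP     : 1 1
SWAP    : 1 1
STORE 1 : 1
DUP     : 1 1
POP     : 1
NEG     : -1
NEG     : 1

1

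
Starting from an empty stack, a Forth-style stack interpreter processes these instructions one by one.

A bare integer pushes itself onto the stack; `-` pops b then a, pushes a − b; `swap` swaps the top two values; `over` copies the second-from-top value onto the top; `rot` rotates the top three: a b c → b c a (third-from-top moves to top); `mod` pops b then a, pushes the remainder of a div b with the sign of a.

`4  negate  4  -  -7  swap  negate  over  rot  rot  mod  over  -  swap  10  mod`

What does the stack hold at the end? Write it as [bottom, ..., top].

4      : 4
negate : -4
4      : -4 4
-      : -8
-7     : -8 -7
swap   : -7 -8
negate : -7 8
over   : -7 8 -7
rot    : 8 -7 -7
rot    : -7 -7 8
mod    : -7 -7
over   : -7 -7 -7
-      : -7 0
swap   : 0 -7
10     : 0 -7 10
mod    : 0 -7

[0, -7]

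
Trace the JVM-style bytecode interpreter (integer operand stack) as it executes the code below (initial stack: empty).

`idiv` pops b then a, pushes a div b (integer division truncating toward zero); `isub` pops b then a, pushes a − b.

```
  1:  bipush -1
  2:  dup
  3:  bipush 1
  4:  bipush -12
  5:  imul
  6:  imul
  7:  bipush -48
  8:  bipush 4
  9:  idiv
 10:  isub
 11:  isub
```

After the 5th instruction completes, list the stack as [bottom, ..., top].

bipush -1  -> -1
dup        -> -1 -1
bipush 1   -> -1 -1 1
bipush -12 -> -1 -1 1 -12
imul       -> -1 -1 -12

[-1, -1, -12]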